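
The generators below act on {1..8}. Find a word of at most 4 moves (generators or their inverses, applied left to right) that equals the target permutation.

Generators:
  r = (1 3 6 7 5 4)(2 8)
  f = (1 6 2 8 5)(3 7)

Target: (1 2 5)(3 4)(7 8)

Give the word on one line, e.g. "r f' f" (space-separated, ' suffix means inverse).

r f' r' f

  after r: (1 3 6 7 5 4)(2 8)
  after f': (1 7 8 6 3)(4 5)
  after r': (1 6)(2 8 3 4 7)
  after f: (1 2 5)(3 4)(7 8)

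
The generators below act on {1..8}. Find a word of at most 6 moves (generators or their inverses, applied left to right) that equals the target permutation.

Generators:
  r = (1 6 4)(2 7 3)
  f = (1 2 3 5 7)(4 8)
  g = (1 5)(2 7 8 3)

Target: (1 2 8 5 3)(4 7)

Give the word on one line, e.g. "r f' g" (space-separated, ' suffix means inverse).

  after f: (1 2 3 5 7)(4 8)
  after g': (1 3)(2 8 4 7 5)
  after f': (1 2 4 5)(3 7)
  after g': (1 3 2 4)(7 8)
  after f': (1 2 8 5 3)(4 7)

f g' f' g' f'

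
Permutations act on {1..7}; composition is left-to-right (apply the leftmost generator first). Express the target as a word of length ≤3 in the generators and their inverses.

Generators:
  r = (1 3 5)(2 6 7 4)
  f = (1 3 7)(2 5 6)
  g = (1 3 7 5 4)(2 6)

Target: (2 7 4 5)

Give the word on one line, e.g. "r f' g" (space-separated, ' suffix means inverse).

f g'

  after f: (1 3 7)(2 5 6)
  after g': (2 7 4 5)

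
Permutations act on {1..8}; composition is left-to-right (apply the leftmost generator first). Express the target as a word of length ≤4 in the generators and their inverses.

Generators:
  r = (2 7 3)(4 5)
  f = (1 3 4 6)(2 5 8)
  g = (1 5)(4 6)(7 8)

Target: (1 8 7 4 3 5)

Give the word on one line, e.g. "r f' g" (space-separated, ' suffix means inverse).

r g' f

  after r: (2 7 3)(4 5)
  after g': (1 5 6 4)(2 8 7 3)
  after f: (1 8 7 4 3 5)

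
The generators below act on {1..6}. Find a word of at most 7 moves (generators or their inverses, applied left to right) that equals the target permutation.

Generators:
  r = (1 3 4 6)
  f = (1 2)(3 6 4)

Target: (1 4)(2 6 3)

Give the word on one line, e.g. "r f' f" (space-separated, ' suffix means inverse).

f' f' r f r'

  after f': (1 2)(3 4 6)
  after f': (3 6 4)
  after r: (1 3)
  after f: (1 6 4 3 2)
  after r': (1 4)(2 6 3)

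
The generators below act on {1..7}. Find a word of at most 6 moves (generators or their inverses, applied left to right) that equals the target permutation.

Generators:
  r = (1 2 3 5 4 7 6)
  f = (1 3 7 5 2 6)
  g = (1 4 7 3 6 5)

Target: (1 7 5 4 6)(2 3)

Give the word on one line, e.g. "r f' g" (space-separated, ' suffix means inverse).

g r r g' g'

  after g: (1 4 7 3 6 5)
  after r: (1 7 5 2 3)(4 6)
  after r: (1 6 7 4)(2 5 3)
  after g': (1 3 2 6 4 5 7)
  after g': (1 7 5 4 6)(2 3)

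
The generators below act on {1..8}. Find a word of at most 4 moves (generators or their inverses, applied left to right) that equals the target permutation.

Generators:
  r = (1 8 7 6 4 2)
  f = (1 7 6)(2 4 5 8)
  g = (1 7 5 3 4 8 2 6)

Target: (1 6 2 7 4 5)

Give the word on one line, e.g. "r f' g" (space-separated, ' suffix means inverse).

f' r' f

  after f': (1 6 7)(2 8 5 4)
  after r': (1 7 2)(5 6 8)
  after f: (1 6 2 7 4 5)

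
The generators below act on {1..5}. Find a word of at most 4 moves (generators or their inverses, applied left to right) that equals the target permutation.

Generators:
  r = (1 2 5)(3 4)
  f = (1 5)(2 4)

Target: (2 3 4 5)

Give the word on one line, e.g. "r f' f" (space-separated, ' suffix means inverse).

f' r

  after f': (1 5)(2 4)
  after r: (2 3 4 5)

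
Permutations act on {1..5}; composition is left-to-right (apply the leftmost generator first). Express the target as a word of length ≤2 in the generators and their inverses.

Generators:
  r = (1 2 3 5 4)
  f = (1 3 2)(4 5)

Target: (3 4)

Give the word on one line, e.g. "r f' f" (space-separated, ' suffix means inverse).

r f

  after r: (1 2 3 5 4)
  after f: (3 4)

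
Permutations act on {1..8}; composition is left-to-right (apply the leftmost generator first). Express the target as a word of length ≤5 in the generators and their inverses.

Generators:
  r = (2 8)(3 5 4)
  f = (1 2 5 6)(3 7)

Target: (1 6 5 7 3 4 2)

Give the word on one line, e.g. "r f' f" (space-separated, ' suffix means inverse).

r r f f f

  after r: (2 8)(3 5 4)
  after r: (3 4 5)
  after f: (1 2 5 7 3 4 6)
  after f: (1 5 3 4)(2 6)
  after f: (1 6 5 7 3 4 2)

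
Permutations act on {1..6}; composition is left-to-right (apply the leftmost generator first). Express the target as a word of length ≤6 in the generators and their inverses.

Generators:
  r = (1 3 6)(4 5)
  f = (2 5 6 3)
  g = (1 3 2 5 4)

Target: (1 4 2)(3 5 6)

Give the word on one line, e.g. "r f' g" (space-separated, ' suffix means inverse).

r f' g f' r'

  after r: (1 3 6)(4 5)
  after f': (1 6)(2 3 5 4)
  after g: (1 6 3 4 5)
  after f': (1 5)(2 3 4)
  after r': (1 4 2)(3 5 6)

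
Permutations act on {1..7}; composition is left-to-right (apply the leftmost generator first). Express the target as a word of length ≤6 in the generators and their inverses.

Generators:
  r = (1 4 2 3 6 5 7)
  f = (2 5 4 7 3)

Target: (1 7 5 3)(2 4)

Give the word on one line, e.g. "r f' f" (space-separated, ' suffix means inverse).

  after f': (2 3 7 4 5)
  after r': (1 7)(3 5 4 6)
  after f': (1 4 6 7)(2 3)
  after r': (3 4)(5 6)
  after r': (1 7 5 3)(2 4)

f' r' f' r' r'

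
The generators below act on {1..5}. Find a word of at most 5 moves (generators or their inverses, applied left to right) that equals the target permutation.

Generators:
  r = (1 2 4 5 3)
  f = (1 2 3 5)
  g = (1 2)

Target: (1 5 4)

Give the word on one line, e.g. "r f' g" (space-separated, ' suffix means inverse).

r g' r' r' g'

  after r: (1 2 4 5 3)
  after g': (2 4 5 3)
  after r': (1 3)
  after r': (1 5 4 2)
  after g': (1 5 4)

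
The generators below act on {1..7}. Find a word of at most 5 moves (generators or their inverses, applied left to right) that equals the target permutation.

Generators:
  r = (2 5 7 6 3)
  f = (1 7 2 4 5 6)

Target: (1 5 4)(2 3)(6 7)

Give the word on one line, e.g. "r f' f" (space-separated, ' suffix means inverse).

  after r: (2 5 7 6 3)
  after f: (1 7)(2 6 3 4 5)
  after r: (1 6 2 3 4 7)
  after f': (1 5 4)(2 3)(6 7)

r f r f'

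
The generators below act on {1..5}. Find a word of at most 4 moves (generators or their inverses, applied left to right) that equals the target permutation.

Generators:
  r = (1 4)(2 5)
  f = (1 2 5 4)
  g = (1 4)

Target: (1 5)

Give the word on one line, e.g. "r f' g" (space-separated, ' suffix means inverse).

  after f: (1 2 5 4)
  after r: (1 5)

f r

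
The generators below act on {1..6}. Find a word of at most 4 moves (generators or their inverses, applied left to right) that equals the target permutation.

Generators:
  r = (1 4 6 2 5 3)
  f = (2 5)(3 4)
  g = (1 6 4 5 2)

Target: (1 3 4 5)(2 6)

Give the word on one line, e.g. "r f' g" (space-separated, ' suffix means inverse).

  after g: (1 6 4 5 2)
  after g: (1 4 2 6 5)
  after f': (1 3 4 5)(2 6)

g g f'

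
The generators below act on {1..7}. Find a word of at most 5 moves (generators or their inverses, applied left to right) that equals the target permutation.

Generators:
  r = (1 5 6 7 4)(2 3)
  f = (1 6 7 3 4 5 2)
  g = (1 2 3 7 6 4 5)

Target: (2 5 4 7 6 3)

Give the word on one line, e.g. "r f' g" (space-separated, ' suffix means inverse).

r' f g

  after r': (1 4 7 6 5)(2 3)
  after f: (1 5 6 2 4 3)
  after g: (2 5 4 7 6 3)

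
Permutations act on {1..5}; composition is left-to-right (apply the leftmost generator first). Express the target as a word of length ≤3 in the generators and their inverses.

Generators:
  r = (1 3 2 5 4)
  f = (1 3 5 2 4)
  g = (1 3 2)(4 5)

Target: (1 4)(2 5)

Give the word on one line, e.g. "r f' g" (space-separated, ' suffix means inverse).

  after g: (1 3 2)(4 5)
  after g: (1 2 3)
  after f: (1 4)(2 5)

g g f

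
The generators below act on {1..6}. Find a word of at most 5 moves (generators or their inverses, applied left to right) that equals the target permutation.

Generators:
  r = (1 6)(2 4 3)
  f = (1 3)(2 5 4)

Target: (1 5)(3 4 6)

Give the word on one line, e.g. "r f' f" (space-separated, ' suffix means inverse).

  after r': (1 6)(2 3 4)
  after r': (2 4 3)
  after f: (1 3 5 4)
  after r: (1 2 4 6)(3 5)
  after f: (1 5)(3 4 6)

r' r' f r f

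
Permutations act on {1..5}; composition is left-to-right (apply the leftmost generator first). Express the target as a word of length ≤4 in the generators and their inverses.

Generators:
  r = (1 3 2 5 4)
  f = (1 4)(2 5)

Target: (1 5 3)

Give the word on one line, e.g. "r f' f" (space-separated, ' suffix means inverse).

r f r f'

  after r: (1 3 2 5 4)
  after f: (1 3 5)
  after r: (1 2 5 3 4)
  after f': (1 5 3)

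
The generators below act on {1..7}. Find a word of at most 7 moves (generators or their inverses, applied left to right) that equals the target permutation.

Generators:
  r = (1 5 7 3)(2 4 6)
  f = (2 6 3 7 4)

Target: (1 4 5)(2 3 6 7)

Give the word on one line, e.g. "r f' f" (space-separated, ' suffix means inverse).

  after f': (2 4 7 3 6)
  after r': (1 3 4 5)
  after f': (1 6 2 4 5)(3 7)
  after f': (1 2 7 6 4 5)
  after f': (1 4 5)(2 3 6 7)

f' r' f' f' f'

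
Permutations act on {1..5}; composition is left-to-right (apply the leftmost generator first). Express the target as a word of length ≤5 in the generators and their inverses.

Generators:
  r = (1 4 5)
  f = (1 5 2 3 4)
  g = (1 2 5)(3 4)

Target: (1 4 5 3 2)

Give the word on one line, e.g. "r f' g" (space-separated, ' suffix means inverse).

  after g: (1 2 5)(3 4)
  after f: (1 3)
  after g': (1 4 3 5 2)
  after f: (2 5 3)
  after r: (1 4 5 3 2)

g f g' f r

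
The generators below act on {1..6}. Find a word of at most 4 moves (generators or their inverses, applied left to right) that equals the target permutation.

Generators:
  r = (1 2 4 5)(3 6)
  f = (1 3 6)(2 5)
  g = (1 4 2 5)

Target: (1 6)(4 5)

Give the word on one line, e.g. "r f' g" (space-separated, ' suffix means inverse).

  after f: (1 3 6)(2 5)
  after r': (1 6 5)(2 4)
  after g: (1 6)(4 5)

f r' g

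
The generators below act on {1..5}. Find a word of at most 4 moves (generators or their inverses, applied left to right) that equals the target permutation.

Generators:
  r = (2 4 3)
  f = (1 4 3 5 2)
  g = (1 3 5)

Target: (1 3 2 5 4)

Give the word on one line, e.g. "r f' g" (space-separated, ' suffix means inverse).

  after f: (1 4 3 5 2)
  after g': (1 4)(2 5)
  after r: (1 3 2 5 4)

f g' r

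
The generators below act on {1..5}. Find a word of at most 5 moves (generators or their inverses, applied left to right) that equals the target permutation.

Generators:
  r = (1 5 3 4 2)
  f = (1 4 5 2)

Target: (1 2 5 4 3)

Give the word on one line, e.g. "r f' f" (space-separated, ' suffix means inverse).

r r f r' f

  after r: (1 5 3 4 2)
  after r: (1 3 2 5 4)
  after f: (1 3)
  after r': (1 5)(2 4 3)
  after f: (1 2 5 4 3)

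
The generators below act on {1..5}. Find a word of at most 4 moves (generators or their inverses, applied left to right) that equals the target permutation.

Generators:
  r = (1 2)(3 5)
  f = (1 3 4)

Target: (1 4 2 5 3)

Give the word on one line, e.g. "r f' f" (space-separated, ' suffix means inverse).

r f r f'

  after r: (1 2)(3 5)
  after f: (1 2 3 5 4)
  after r: (2 5 4)
  after f': (1 4 2 5 3)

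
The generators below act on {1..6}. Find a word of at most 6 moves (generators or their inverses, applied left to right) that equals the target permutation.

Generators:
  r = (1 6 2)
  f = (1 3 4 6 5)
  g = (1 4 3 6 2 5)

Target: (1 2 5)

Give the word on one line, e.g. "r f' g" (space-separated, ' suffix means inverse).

r' g f' g

  after r': (1 2 6)
  after g: (1 5)(3 6 4)
  after f': (1 6 3 4)
  after g: (1 2 5)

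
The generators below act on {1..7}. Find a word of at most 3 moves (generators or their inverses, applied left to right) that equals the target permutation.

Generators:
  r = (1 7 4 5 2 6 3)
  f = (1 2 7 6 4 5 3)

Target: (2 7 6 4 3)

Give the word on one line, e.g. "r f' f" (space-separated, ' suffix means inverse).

f' r

  after f': (1 3 5 4 6 7 2)
  after r: (2 7 6 4 3)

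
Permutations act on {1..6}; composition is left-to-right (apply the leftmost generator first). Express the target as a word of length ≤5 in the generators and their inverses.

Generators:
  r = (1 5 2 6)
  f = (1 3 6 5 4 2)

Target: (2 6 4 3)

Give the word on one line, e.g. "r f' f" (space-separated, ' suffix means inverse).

  after f: (1 3 6 5 4 2)
  after r: (1 3)(2 5 4 6)
  after f': (2 6 4 3)

f r f'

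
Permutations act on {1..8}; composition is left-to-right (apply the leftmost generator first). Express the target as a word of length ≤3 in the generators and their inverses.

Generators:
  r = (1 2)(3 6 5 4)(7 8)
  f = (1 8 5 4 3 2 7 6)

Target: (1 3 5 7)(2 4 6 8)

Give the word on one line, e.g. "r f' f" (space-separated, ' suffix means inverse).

  after f': (1 6 7 2 3 4 5 8)
  after r': (1 3 5 7)(2 4 6 8)

f' r'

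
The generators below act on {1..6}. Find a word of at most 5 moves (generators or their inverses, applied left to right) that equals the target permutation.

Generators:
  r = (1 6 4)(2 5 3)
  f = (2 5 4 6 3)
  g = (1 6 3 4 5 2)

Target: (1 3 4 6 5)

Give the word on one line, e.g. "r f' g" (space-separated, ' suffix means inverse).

r f' f' r

  after r: (1 6 4)(2 5 3)
  after f': (1 4)(5 6)
  after f': (1 5 4)(2 3 6)
  after r: (1 3 4 6 5)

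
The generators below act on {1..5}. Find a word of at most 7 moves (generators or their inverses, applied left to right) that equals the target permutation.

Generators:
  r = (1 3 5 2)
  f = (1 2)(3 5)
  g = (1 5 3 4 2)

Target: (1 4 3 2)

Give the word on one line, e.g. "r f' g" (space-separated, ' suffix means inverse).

g' g' f r f'

  after g': (1 2 4 3 5)
  after g': (1 4 5 2 3)
  after f: (1 4 3 2 5)
  after r: (1 4 5 3)
  after f': (1 4 3 2)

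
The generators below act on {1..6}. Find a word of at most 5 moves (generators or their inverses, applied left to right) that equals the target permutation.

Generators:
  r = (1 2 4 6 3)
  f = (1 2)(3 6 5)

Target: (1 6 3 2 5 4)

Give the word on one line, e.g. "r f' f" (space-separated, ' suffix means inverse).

  after r': (1 3 6 4 2)
  after r': (1 6 2 3 4)
  after f': (1 3 4 2 5 6)
  after r': (1 6 3 2 5 4)

r' r' f' r'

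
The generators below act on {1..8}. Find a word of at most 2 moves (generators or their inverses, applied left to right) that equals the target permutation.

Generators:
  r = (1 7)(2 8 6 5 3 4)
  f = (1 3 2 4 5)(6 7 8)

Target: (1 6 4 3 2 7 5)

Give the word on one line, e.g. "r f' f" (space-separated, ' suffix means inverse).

r f'

  after r: (1 7)(2 8 6 5 3 4)
  after f': (1 6 4 3 2 7 5)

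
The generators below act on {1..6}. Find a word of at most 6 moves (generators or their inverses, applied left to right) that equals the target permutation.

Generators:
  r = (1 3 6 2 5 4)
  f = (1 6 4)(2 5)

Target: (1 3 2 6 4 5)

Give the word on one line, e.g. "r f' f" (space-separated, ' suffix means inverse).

  after f': (1 4 6)(2 5)
  after r: (2 4)(3 6)
  after f: (1 6 3 4 5 2)
  after r': (1 3 5 6)(2 4)
  after f': (1 3 2 6 4 5)

f' r f r' f'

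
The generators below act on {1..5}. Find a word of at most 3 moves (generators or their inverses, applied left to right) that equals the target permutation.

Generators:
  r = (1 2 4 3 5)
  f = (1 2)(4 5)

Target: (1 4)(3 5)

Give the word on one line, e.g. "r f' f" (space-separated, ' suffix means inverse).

r' f'

  after r': (1 5 3 4 2)
  after f': (1 4)(3 5)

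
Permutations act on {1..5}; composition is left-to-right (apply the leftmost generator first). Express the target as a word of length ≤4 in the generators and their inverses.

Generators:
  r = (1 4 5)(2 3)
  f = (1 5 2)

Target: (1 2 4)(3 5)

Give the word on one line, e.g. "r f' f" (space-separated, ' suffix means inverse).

f' f' r f'

  after f': (1 2 5)
  after f': (1 5 2)
  after r: (2 4 5 3)
  after f': (1 2 4)(3 5)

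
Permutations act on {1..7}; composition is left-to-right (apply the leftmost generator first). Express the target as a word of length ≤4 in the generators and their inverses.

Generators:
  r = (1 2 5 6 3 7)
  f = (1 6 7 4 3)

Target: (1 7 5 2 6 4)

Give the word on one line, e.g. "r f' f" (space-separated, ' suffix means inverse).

  after f': (1 3 4 7 6)
  after r': (1 6 7 5 2)(3 4)
  after f: (1 7 5 2 6 4)

f' r' f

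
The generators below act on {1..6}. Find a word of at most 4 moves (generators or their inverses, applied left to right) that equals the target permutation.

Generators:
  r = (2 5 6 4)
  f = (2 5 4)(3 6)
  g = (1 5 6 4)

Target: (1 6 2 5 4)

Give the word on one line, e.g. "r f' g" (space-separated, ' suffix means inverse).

  after g: (1 5 6 4)
  after r: (1 6 2 5 4)

g r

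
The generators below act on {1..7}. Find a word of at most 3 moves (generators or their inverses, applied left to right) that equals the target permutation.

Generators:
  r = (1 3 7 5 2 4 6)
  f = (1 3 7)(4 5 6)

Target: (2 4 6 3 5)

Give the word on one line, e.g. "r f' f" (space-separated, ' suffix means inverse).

  after f': (1 7 3)(4 6 5)
  after r': (1 3 6 7)(2 5)
  after f': (2 4 6 3 5)

f' r' f'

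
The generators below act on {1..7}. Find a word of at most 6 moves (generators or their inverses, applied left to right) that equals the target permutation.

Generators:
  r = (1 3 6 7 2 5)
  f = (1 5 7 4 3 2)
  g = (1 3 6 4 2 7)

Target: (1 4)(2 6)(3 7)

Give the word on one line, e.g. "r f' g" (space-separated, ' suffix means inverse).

r' g r g f'

  after r': (1 5 2 7 6 3)
  after g: (1 5 7 4 2)
  after r: (2 3 6 7 4 5)
  after g: (1 3 4 5 7 2 6)
  after f': (1 4)(2 6)(3 7)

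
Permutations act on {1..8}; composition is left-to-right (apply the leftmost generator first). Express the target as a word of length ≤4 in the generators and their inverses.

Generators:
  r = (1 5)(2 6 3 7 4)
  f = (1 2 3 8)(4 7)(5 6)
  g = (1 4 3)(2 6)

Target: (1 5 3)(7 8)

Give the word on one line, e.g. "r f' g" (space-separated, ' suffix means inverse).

f g f

  after f: (1 2 3 8)(4 7)(5 6)
  after g: (1 6 5 2)(3 8 4 7)
  after f: (1 5 3)(7 8)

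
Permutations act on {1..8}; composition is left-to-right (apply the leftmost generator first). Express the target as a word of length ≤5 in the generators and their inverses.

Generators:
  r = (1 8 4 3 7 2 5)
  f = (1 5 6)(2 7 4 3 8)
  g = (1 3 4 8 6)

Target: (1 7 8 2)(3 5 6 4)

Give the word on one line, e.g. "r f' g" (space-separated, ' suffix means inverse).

g' g' r f'

  after g': (1 6 8 4 3)
  after g': (1 8 3 6 4)
  after r: (1 4 8 7 2 5)(3 6)
  after f': (1 7 8 2)(3 5 6 4)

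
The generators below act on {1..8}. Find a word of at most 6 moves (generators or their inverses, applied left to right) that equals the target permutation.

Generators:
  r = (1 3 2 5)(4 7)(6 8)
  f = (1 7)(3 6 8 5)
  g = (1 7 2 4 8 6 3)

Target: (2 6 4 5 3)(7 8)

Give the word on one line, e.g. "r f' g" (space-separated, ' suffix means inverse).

f r' g' g' f'

  after f: (1 7)(3 6 8 5)
  after r': (1 4 7 5)(2 3 8)
  after g': (1 2 6 8 7 5 3 4)
  after g': (1 7 5 6 4 3 2 8)
  after f': (2 6 4 5 3)(7 8)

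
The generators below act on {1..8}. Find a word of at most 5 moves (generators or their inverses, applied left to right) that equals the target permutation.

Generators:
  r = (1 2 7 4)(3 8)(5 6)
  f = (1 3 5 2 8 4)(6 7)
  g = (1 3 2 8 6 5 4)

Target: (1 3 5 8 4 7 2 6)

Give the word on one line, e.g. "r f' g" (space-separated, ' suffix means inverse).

f' g r' g' f'

  after f': (1 4 8 2 5 3)(6 7)
  after g: (2 4 6 7 5)
  after r': (1 4 5)(2 7 6)(3 8)
  after g': (1 5 4 6 3 2 7 8)
  after f': (1 3 5 8 4 7 2 6)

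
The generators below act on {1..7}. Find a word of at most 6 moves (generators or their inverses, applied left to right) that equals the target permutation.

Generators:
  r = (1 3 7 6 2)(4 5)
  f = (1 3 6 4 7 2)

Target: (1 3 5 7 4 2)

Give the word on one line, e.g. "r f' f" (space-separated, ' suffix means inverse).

f' r' f' f' r

  after f': (1 2 7 4 6 3)
  after r': (1 6)(2 3)(4 7 5)
  after f': (1 3 7 5 6 2)
  after f': (3 4 6 7 5)
  after r: (1 3 5 7 4 2)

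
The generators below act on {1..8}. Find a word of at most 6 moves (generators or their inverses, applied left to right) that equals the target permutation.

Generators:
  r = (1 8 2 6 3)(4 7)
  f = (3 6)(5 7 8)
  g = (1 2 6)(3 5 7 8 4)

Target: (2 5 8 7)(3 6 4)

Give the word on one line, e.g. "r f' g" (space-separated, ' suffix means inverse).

  after g': (1 6 2)(3 4 8 7 5)
  after g': (1 2 6)(3 8 5 4 7)
  after r: (1 6 8 5 7)(2 3)
  after g: (2 5 8 7)(3 6 4)

g' g' r g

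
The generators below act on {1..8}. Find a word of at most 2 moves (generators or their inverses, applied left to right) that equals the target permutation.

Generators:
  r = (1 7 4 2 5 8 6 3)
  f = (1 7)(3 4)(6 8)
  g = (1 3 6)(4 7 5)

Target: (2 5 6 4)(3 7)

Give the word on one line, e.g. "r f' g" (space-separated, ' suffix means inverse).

r f'

  after r: (1 7 4 2 5 8 6 3)
  after f': (2 5 6 4)(3 7)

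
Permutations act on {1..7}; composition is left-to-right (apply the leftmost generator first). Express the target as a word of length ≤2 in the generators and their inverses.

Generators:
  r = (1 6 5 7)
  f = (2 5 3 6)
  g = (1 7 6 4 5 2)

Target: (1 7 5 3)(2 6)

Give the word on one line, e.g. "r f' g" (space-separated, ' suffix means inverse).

f r'

  after f: (2 5 3 6)
  after r': (1 7 5 3)(2 6)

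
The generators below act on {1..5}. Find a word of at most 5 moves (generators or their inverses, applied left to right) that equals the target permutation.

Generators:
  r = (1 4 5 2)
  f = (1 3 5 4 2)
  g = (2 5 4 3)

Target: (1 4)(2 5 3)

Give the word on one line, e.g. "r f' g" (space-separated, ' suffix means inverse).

  after g': (2 3 4 5)
  after f: (1 3 2 5)
  after r': (1 3 5 2 4)
  after g': (1 4)(2 5 3)

g' f r' g'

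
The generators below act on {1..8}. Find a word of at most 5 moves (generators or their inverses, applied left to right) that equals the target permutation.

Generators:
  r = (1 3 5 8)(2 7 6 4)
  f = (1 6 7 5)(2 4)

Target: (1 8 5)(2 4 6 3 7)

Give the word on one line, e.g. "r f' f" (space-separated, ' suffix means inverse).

  after f': (1 5 7 6)(2 4)
  after r: (1 8)(3 5 6)(4 7)
  after f': (1 8 5)(2 4 6 3 7)

f' r f'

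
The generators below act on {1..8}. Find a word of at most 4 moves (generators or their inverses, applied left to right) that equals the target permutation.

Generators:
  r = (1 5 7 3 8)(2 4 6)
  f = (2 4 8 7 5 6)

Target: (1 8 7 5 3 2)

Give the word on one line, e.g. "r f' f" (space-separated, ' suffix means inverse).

  after r': (1 8 3 7 5)(2 6 4)
  after r': (1 3 5 8 7)(2 4 6)
  after f: (1 3 6 4 2 8 5 7)
  after r: (1 8 7 5 3 2)

r' r' f r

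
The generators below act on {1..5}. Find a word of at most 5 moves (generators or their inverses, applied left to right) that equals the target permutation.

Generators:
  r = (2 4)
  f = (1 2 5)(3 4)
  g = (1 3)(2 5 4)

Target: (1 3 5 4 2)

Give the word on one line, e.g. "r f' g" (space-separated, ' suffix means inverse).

  after r': (2 4)
  after g: (1 3)(4 5)
  after f: (1 4)(2 5 3)
  after f: (1 3 5 4 2)

r' g f f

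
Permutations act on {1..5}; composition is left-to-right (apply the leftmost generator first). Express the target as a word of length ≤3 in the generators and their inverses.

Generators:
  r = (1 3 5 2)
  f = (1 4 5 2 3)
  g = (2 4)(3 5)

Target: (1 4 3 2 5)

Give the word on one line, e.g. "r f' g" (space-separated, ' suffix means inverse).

  after g: (2 4)(3 5)
  after f: (1 4 3 2 5)

g f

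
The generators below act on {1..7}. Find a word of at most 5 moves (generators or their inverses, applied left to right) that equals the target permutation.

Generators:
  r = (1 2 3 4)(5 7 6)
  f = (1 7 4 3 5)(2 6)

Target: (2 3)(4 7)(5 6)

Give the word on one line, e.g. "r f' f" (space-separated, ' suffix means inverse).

f f r

  after f: (1 7 4 3 5)(2 6)
  after f: (1 4 5 7 3)
  after r: (2 3)(4 7)(5 6)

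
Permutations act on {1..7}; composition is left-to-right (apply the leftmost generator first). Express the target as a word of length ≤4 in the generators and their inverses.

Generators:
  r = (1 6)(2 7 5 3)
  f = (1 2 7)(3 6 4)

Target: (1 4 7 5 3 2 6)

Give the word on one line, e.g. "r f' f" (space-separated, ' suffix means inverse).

  after f: (1 2 7)(3 6 4)
  after r': (1 3)(4 5 7 6)
  after f': (1 4 5 2)(3 7)
  after r': (1 4 7 5 3 2 6)

f r' f' r'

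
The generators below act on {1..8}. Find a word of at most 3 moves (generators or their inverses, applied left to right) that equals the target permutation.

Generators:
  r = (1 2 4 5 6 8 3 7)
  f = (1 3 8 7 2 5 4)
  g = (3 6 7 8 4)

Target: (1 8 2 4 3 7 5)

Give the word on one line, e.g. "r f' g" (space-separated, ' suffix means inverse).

  after f: (1 3 8 7 2 5 4)
  after f: (1 8 2 4 3 7 5)

f f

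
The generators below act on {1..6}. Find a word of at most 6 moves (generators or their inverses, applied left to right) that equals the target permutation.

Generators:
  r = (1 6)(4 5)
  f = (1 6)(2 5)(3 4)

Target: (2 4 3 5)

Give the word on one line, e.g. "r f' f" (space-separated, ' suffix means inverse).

  after f': (1 6)(2 5)(3 4)
  after r': (2 4 3 5)
  after r': (1 6)(2 5)(3 4)
  after r': (2 4 3 5)

f' r' r' r'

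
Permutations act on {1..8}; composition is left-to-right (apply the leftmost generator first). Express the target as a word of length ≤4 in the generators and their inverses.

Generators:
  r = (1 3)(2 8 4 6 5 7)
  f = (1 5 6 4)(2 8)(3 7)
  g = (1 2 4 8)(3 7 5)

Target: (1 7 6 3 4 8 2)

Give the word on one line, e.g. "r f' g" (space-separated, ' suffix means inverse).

  after f': (1 4 6 5)(2 8)(3 7)
  after g: (1 8 4 6 3 5 2)
  after r': (1 2 3 6)(5 7)
  after r': (1 7 6 3 4 8 2)

f' g r' r'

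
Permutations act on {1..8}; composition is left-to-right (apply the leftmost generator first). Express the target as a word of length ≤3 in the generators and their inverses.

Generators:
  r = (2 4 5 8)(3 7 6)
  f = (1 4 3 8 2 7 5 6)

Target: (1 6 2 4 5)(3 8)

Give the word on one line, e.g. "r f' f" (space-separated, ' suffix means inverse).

f f r'

  after f: (1 4 3 8 2 7 5 6)
  after f: (1 3 2 5)(4 8 7 6)
  after r': (1 6 2 4 5)(3 8)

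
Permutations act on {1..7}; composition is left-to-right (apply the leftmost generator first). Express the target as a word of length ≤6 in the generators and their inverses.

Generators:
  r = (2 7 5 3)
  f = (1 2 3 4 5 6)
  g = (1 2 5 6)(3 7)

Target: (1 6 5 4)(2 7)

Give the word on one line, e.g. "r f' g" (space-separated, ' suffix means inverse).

r g f' r f'

  after r: (2 7 5 3)
  after g: (1 2 3 5 7 6)
  after f': (3 4)(5 7)
  after r: (2 7 3 4)
  after f': (1 6 5 4)(2 7)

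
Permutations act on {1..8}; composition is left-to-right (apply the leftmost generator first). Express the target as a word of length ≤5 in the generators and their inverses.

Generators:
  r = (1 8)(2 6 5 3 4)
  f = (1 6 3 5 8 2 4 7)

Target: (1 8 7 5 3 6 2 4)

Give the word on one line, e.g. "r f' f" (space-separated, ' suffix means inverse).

  after f': (1 7 4 2 8 5 3 6)
  after r: (1 7 2)(3 5 4 6 8)
  after r: (1 7 6)(2 8 4 5)
  after f: (3 5 4 8 7)
  after r': (1 8 7 5 3 6 2 4)

f' r r f r'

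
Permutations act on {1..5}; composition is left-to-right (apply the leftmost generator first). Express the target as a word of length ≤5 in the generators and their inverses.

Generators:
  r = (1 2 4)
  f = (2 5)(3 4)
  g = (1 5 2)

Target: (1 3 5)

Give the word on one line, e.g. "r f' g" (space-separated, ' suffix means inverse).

f r' f'

  after f: (2 5)(3 4)
  after r': (1 4 3 2 5)
  after f': (1 3 5)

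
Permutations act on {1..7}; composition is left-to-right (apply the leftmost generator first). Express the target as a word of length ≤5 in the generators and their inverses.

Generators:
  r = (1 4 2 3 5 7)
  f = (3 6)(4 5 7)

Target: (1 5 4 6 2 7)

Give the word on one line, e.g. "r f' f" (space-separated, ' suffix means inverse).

  after f: (3 6)(4 5 7)
  after r': (1 7)(2 4 3 6)
  after f': (1 5 4 6 2 7)

f r' f'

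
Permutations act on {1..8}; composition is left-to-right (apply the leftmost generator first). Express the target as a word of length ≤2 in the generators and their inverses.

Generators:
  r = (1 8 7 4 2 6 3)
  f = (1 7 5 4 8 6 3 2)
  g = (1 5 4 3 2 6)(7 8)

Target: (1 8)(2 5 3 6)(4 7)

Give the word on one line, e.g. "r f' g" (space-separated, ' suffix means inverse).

f g

  after f: (1 7 5 4 8 6 3 2)
  after g: (1 8)(2 5 3 6)(4 7)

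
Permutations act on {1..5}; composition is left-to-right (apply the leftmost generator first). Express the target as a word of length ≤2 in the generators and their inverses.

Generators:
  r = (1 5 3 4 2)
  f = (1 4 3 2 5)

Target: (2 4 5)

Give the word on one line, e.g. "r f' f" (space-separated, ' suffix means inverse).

  after r: (1 5 3 4 2)
  after f: (2 4 5)

r f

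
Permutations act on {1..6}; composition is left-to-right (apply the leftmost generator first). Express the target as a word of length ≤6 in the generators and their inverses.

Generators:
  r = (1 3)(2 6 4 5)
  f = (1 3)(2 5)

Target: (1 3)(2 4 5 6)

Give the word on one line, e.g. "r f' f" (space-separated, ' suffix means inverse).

r f r' f r'

  after r: (1 3)(2 6 4 5)
  after f: (2 6 4)
  after r': (1 3)(4 5)
  after f: (2 5 4)
  after r': (1 3)(2 4 5 6)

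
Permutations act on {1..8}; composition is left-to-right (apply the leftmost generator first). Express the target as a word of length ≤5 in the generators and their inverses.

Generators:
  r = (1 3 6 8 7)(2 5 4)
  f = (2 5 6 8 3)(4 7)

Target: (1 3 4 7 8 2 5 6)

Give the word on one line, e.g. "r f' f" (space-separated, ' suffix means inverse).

r f' r' r'

  after r: (1 3 6 8 7)(2 5 4)
  after f': (1 8 4 3 5 7)
  after r': (1 6 3 2 4)(5 8)
  after r': (1 3 4 7 8 2 5 6)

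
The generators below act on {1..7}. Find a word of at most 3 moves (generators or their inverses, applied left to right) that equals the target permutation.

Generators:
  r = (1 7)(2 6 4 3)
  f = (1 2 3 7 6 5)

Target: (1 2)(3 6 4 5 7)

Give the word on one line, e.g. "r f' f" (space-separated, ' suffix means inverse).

r' f r'

  after r': (1 7)(2 3 4 6)
  after f: (1 6 3 4 5)(2 7)
  after r': (1 2)(3 6 4 5 7)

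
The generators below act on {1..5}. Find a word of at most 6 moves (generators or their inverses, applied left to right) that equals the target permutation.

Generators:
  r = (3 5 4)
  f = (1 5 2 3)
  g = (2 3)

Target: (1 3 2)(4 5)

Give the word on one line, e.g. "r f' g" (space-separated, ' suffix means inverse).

g' f g r'

  after g': (2 3)
  after f: (1 5 2)
  after g: (1 5 3 2)
  after r': (1 3 2)(4 5)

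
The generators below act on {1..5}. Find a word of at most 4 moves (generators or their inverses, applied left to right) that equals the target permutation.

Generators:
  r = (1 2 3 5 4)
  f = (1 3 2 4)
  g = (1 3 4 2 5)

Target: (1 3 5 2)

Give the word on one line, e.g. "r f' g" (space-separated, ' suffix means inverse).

  after r': (1 4 5 3 2)
  after f': (1 2 4 5)
  after g': (1 4 2 3)
  after g': (1 3 5 2)

r' f' g' g'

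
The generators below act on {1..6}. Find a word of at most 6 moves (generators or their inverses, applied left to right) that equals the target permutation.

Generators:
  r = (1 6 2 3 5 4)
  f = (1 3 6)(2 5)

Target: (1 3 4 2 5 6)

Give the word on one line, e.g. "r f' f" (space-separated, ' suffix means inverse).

  after r: (1 6 2 3 5 4)
  after f': (1 3 2)(4 6 5)
  after f': (2 6)(3 5 4)
  after r: (1 6 3 4 5)
  after f': (1 3 4 2 5 6)

r f' f' r f'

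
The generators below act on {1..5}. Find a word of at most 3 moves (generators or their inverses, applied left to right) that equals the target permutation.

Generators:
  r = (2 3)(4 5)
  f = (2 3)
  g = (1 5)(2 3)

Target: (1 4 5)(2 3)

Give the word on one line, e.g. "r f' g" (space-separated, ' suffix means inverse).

f g r

  after f: (2 3)
  after g: (1 5)
  after r: (1 4 5)(2 3)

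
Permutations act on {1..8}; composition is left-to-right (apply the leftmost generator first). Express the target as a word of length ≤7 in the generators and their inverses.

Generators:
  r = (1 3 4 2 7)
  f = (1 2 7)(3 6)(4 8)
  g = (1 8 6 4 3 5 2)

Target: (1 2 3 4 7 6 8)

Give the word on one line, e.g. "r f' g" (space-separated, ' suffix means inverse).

  after f': (1 7 2)(3 6)(4 8)
  after g': (1 7 5 3 8 6 4)
  after g': (1 7 3)(2 5 4)
  after r: (2 5)(4 7)
  after g': (1 2 3 4 7 6 8)

f' g' g' r g'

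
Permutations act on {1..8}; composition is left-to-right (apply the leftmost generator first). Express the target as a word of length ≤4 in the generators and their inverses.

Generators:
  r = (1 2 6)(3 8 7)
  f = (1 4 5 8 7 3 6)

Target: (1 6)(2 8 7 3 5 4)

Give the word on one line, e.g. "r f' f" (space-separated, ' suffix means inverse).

  after r: (1 2 6)(3 8 7)
  after f': (1 2 3 5 4)
  after r: (1 6)(2 8 7 3 5 4)

r f' r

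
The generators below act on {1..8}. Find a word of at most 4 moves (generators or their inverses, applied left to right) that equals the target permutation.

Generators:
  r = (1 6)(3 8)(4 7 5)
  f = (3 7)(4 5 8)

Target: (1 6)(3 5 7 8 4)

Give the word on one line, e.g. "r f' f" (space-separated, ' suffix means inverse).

  after f': (3 7)(4 8 5)
  after r: (1 6)(3 5 7 8 4)

f' r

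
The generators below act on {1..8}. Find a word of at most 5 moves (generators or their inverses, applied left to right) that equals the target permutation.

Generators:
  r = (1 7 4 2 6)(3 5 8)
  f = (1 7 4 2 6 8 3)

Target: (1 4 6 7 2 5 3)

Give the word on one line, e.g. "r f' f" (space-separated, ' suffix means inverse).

r r f' r

  after r: (1 7 4 2 6)(3 5 8)
  after r: (1 4 6 7 2)(3 8 5)
  after f': (1 7 4 2 3 6)(5 8)
  after r: (1 4 6 7 2 5 3)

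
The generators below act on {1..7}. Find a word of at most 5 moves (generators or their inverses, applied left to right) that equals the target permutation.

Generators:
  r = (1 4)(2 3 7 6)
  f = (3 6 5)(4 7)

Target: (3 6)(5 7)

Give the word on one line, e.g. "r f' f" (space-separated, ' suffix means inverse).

  after r: (1 4)(2 3 7 6)
  after f': (1 7 3 4)(2 5 6)
  after f': (1 4)(2 6)(3 7 5)
  after r: (3 6)(5 7)

r f' f' r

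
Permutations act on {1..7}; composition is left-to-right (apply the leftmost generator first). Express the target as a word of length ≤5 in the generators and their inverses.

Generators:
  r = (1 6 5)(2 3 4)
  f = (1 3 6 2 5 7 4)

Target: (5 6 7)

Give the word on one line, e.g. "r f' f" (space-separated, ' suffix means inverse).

  after f: (1 3 6 2 5 7 4)
  after r': (1 2 6 4 5 7 3)
  after f': (1 6 7)(2 3 4)
  after r': (5 6 7)

f r' f' r'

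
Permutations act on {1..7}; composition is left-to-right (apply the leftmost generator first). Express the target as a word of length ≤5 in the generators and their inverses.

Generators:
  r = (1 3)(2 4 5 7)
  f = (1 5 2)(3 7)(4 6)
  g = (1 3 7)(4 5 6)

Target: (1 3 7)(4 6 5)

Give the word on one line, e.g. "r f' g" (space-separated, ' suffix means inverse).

g' f' g' r'

  after g': (1 7 3)(4 6 5)
  after f': (1 3 2 5 6)
  after g': (2 4 6 7 3)
  after r': (1 3 7)(4 6 5)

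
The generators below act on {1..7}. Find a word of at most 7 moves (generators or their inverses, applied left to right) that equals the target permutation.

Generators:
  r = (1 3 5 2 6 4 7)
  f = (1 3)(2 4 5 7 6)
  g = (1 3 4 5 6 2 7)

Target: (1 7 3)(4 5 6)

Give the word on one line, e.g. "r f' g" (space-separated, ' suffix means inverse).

  after f: (1 3)(2 4 5 7 6)
  after g': (2 3 7 5)
  after r: (1 3)(2 5 6 4 7)
  after f: (2 7 4 6 5)
  after g': (1 7 3)(4 5 6)

f g' r f g'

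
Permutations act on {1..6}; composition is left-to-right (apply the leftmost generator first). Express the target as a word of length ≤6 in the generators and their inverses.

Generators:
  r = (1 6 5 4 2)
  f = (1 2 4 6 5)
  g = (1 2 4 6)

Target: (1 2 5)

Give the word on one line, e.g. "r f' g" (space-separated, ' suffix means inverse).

f' f' r' f

  after f': (1 5 6 4 2)
  after f': (1 6 2 5 4)
  after r': (2 6 4)
  after f: (1 2 5)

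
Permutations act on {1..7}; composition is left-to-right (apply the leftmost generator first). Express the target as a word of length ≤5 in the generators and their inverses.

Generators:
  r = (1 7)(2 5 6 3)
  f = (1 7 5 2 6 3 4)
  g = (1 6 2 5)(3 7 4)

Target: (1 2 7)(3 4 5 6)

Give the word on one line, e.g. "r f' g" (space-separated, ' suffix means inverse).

  after g: (1 6 2 5)(3 7 4)
  after g: (1 2)(3 4 7)(5 6)
  after f': (1 5 2 4)(6 7)
  after g': (1 2 7)(3 4 5 6)

g g f' g'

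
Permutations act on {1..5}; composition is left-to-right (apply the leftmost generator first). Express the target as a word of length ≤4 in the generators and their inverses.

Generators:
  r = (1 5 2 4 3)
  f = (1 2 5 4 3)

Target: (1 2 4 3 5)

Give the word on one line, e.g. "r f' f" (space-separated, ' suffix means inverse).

r f r'

  after r: (1 5 2 4 3)
  after f: (1 4)(2 3)
  after r': (1 2 4 3 5)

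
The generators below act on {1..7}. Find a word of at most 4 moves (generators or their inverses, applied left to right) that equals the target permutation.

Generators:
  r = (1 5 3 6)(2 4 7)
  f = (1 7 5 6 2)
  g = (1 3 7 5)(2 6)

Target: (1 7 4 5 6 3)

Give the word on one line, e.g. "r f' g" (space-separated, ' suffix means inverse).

  after r': (1 6 3 5)(2 7 4)
  after f': (1 5 2)(3 7 4 6)
  after f': (1 7 4 5 6 3)

r' f' f'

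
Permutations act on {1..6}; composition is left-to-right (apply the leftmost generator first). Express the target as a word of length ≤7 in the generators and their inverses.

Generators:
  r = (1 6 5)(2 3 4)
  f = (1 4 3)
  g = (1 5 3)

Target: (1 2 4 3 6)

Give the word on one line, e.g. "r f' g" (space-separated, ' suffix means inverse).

  after g': (1 3 5)
  after f: (3 5 4)
  after f: (1 4)(3 5)
  after f: (1 3 5)
  after r': (1 2 4 3 6)

g' f f f r'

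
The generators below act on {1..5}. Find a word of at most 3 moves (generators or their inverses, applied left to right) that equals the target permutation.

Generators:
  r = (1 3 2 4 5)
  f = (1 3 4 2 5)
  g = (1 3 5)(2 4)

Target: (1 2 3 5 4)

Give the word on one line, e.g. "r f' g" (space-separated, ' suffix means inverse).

  after f': (1 5 2 4 3)
  after f': (1 2 3 5 4)

f' f'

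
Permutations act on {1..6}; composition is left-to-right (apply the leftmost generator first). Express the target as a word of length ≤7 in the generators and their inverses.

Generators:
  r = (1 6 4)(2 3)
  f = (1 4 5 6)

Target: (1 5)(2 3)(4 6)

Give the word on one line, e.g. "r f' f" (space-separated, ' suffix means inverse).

r' f' r f' r'

  after r': (1 4 6)(2 3)
  after f': (2 3)(4 5)
  after r: (1 6 4 5)
  after f': (1 5 6)
  after r': (1 5)(2 3)(4 6)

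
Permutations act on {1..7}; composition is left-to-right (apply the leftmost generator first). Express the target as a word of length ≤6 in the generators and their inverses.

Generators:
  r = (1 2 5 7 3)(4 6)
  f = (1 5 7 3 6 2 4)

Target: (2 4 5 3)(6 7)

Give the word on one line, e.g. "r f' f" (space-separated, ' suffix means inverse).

r f' r f

  after r: (1 2 5 7 3)(4 6)
  after f': (1 6 2)(3 4)
  after r: (1 4)(3 6 5 7)
  after f: (2 4 5 3)(6 7)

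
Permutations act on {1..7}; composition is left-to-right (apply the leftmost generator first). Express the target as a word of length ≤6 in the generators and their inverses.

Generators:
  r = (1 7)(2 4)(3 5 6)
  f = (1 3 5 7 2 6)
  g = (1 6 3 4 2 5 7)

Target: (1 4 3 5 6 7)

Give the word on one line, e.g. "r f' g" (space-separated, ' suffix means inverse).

  after f: (1 3 5 7 2 6)
  after r': (1 6 7 4 2 5)
  after f': (1 2 3)(4 7)(5 6)
  after g': (1 4 5)(2 6)(3 7)
  after f': (1 4 3 5 6 7)

f r' f' g' f'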